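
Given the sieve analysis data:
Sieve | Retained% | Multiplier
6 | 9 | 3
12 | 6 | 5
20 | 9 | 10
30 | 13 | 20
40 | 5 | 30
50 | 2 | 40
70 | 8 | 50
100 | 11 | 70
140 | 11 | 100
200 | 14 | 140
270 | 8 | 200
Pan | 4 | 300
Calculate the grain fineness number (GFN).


Formula: GFN = sum(pct * multiplier) / sum(pct)
sum(pct * multiplier) = 7667
sum(pct) = 100
GFN = 7667 / 100 = 76.67

Answer: 76.67


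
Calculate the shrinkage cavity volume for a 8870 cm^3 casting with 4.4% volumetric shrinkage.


Formula: V_shrink = V_casting * shrinkage_pct / 100
V_shrink = 8870 cm^3 * 4.4 / 100 = 390.2800 cm^3

390.2800 cm^3


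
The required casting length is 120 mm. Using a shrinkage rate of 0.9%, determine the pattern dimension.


Formula: L_pattern = L_casting * (1 + shrinkage_rate/100)
Shrinkage factor = 1 + 0.9/100 = 1.009
L_pattern = 120 mm * 1.009 = 121.0800 mm

Answer: 121.0800 mm


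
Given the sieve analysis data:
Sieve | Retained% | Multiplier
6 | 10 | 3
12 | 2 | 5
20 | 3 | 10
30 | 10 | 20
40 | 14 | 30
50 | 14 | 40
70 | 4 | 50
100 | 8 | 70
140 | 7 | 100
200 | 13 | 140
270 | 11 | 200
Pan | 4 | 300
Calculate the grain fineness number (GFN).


Formula: GFN = sum(pct * multiplier) / sum(pct)
sum(pct * multiplier) = 7930
sum(pct) = 100
GFN = 7930 / 100 = 79.30

Answer: 79.30


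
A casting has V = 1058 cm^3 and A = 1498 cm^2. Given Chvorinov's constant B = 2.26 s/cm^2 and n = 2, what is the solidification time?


Formula: t_s = B * (V/A)^n  (Chvorinov's rule, n=2)
Modulus M = V/A = 1058/1498 = 0.706275 cm
M^2 = 0.706275^2 = 0.498824 cm^2
t_s = 2.26 * 0.498824 = 1.1273 s

Answer: 1.1273 s


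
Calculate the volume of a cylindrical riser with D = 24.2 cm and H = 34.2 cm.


Formula: V = pi * (D/2)^2 * H  (cylinder volume)
Radius = D/2 = 24.2/2 = 12.1 cm
V = pi * 12.1^2 * 34.2 = 15730.6519 cm^3

Final answer: 15730.6519 cm^3


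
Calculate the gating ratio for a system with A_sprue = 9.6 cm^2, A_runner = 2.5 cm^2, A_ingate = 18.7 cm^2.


Sprue:Runner:Ingate = 1 : 2.5/9.6 : 18.7/9.6 = 1:0.26:1.95


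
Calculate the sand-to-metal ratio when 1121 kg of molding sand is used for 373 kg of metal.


Formula: Sand-to-Metal Ratio = W_sand / W_metal
Ratio = 1121 kg / 373 kg = 3.0054

Final answer: 3.0054


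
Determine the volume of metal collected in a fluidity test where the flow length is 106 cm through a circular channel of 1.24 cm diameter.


Formula: V = pi * (d/2)^2 * L  (cylinder volume)
Radius = 1.24/2 = 0.62 cm
V = pi * 0.62^2 * 106 = 128.0086 cm^3


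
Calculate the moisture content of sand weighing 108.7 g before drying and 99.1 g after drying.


Formula: MC = (W_wet - W_dry) / W_wet * 100
Water mass = 108.7 - 99.1 = 9.6 g
MC = 9.6 / 108.7 * 100 = 8.8316%

Answer: 8.8316%


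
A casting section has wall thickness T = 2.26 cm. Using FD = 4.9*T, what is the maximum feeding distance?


Formula: FD = 4.9 * T  (riser feeding-distance rule)
FD = 4.9 * 2.26 cm = 11.0740 cm

11.0740 cm


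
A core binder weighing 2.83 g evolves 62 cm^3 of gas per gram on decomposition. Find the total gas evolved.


Formula: V_gas = W_binder * gas_evolution_rate
V = 2.83 g * 62 cm^3/g = 175.4600 cm^3

Answer: 175.4600 cm^3


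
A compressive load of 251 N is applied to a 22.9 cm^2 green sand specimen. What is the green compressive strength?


Formula: Compressive Strength = Force / Area
Strength = 251 N / 22.9 cm^2 = 10.9607 N/cm^2

Answer: 10.9607 N/cm^2


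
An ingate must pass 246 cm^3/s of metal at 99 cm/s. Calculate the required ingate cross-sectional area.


Formula: A_ingate = Q / v  (continuity equation)
A = 246 cm^3/s / 99 cm/s = 2.4848 cm^2

Answer: 2.4848 cm^2


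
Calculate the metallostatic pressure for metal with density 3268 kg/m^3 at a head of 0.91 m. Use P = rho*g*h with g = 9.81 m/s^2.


Formula: P = rho * g * h
rho * g = 3268 * 9.81 = 32059.08 N/m^3
P = 32059.08 * 0.91 = 29173.7628 Pa

Answer: 29173.7628 Pa


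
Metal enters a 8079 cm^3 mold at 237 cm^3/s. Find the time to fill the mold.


Formula: t_fill = V_mold / Q_flow
t = 8079 cm^3 / 237 cm^3/s = 34.0886 s


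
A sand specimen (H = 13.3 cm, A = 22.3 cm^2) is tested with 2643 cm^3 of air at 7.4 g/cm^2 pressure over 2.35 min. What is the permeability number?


Formula: Permeability Number P = (V * H) / (p * A * t)
Numerator: V * H = 2643 * 13.3 = 35151.9
Denominator: p * A * t = 7.4 * 22.3 * 2.35 = 387.797
P = 35151.9 / 387.797 = 90.6451


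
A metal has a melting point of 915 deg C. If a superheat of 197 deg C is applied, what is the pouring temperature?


Formula: T_pour = T_melt + Superheat
T_pour = 915 + 197 = 1112 deg C

1112 deg C


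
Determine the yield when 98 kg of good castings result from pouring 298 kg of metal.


Formula: Casting Yield = (W_good / W_total) * 100
Yield = (98 kg / 298 kg) * 100 = 32.8859%

32.8859%


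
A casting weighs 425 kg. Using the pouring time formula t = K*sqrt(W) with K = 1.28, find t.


Formula: t = K * sqrt(W)
sqrt(W) = sqrt(425) = 20.61553
t = 1.28 * 20.61553 = 26.3879 s


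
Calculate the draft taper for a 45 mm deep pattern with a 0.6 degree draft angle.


Formula: taper = depth * tan(draft_angle)
tan(0.6 deg) = 0.0104724
taper = 45 mm * 0.0104724 = 0.4713 mm

0.4713 mm


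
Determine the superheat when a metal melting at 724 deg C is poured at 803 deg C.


Formula: Superheat = T_pour - T_melt
Superheat = 803 - 724 = 79 deg C


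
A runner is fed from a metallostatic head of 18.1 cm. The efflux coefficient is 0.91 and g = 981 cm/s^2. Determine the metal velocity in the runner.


Formula: v = Cd * sqrt(2 * g * h)  (Torricelli with discharge coefficient)
2*g*h = 2 * 981 * 18.1 = 35512.2 cm^2/s^2
sqrt(35512.2) = 188.44681 cm/s
v = 0.91 * 188.44681 = 171.4866 cm/s

Final answer: 171.4866 cm/s


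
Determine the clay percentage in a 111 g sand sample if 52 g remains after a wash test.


Formula: Clay% = (W_total - W_washed) / W_total * 100
Clay mass = 111 - 52 = 59 g
Clay% = 59 / 111 * 100 = 53.1532%

53.1532%


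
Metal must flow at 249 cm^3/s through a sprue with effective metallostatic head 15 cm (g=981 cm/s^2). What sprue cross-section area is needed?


Formula: v = sqrt(2*g*h), A = Q/v
Velocity: v = sqrt(2 * 981 * 15) = sqrt(29430) = 171.5517 cm/s
Sprue area: A = Q / v = 249 / 171.5517 = 1.4515 cm^2


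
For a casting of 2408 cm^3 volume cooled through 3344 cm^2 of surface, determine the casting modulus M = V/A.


Formula: Casting Modulus M = V / A
M = 2408 cm^3 / 3344 cm^2 = 0.7201 cm

0.7201 cm


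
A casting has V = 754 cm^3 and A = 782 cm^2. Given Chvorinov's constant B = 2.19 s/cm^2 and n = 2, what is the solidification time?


Formula: t_s = B * (V/A)^n  (Chvorinov's rule, n=2)
Modulus M = V/A = 754/782 = 0.964194 cm
M^2 = 0.964194^2 = 0.929670 cm^2
t_s = 2.19 * 0.929670 = 2.0360 s

Answer: 2.0360 s


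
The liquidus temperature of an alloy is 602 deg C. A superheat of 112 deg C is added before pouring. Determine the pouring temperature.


Formula: T_pour = T_melt + Superheat
T_pour = 602 + 112 = 714 deg C


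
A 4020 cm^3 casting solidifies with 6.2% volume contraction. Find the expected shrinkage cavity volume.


Formula: V_shrink = V_casting * shrinkage_pct / 100
V_shrink = 4020 cm^3 * 6.2 / 100 = 249.2400 cm^3

249.2400 cm^3


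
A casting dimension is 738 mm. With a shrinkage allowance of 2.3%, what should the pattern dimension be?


Formula: L_pattern = L_casting * (1 + shrinkage_rate/100)
Shrinkage factor = 1 + 2.3/100 = 1.023
L_pattern = 738 mm * 1.023 = 754.9740 mm


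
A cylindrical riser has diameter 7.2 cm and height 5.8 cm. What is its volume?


Formula: V = pi * (D/2)^2 * H  (cylinder volume)
Radius = D/2 = 7.2/2 = 3.6 cm
V = pi * 3.6^2 * 5.8 = 236.1472 cm^3

236.1472 cm^3


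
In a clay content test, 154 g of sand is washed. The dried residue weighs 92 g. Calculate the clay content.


Formula: Clay% = (W_total - W_washed) / W_total * 100
Clay mass = 154 - 92 = 62 g
Clay% = 62 / 154 * 100 = 40.2597%

40.2597%


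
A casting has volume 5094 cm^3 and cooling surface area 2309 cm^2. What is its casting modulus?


Formula: Casting Modulus M = V / A
M = 5094 cm^3 / 2309 cm^2 = 2.2061 cm

Final answer: 2.2061 cm


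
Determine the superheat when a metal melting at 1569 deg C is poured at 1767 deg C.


Formula: Superheat = T_pour - T_melt
Superheat = 1767 - 1569 = 198 deg C

Answer: 198 deg C


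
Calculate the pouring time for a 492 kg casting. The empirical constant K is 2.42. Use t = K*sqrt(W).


Formula: t = K * sqrt(W)
sqrt(W) = sqrt(492) = 22.18107
t = 2.42 * 22.18107 = 53.6782 s

Final answer: 53.6782 s


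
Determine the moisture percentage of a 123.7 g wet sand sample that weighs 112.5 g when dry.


Formula: MC = (W_wet - W_dry) / W_wet * 100
Water mass = 123.7 - 112.5 = 11.2 g
MC = 11.2 / 123.7 * 100 = 9.0542%

9.0542%


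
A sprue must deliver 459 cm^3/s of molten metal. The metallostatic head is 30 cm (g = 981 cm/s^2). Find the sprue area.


Formula: v = sqrt(2*g*h), A = Q/v
Velocity: v = sqrt(2 * 981 * 30) = sqrt(58860) = 242.6108 cm/s
Sprue area: A = Q / v = 459 / 242.6108 = 1.8919 cm^2


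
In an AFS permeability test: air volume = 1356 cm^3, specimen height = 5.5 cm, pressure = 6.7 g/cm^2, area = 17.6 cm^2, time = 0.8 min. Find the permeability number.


Formula: Permeability Number P = (V * H) / (p * A * t)
Numerator: V * H = 1356 * 5.5 = 7458.0
Denominator: p * A * t = 6.7 * 17.6 * 0.8 = 94.336
P = 7458.0 / 94.336 = 79.0578

79.0578


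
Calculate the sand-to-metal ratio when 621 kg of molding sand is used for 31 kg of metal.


Formula: Sand-to-Metal Ratio = W_sand / W_metal
Ratio = 621 kg / 31 kg = 20.0323


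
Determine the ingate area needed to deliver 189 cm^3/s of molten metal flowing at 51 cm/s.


Formula: A_ingate = Q / v  (continuity equation)
A = 189 cm^3/s / 51 cm/s = 3.7059 cm^2


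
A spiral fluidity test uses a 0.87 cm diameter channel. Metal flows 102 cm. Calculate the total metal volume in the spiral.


Formula: V = pi * (d/2)^2 * L  (cylinder volume)
Radius = 0.87/2 = 0.435 cm
V = pi * 0.435^2 * 102 = 60.6357 cm^3

Final answer: 60.6357 cm^3


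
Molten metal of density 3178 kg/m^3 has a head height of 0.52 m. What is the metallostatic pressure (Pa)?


Formula: P = rho * g * h
rho * g = 3178 * 9.81 = 31176.18 N/m^3
P = 31176.18 * 0.52 = 16211.6136 Pa


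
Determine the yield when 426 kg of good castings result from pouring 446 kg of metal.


Formula: Casting Yield = (W_good / W_total) * 100
Yield = (426 kg / 446 kg) * 100 = 95.5157%

95.5157%


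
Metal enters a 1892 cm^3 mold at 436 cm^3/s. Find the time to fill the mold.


Formula: t_fill = V_mold / Q_flow
t = 1892 cm^3 / 436 cm^3/s = 4.3394 s

Final answer: 4.3394 s


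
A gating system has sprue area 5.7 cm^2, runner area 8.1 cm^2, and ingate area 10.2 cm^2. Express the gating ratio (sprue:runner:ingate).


Sprue:Runner:Ingate = 1 : 8.1/5.7 : 10.2/5.7 = 1:1.42:1.79

Final answer: 1:1.42:1.79


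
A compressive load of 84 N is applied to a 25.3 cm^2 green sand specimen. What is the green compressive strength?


Formula: Compressive Strength = Force / Area
Strength = 84 N / 25.3 cm^2 = 3.3202 N/cm^2

3.3202 N/cm^2


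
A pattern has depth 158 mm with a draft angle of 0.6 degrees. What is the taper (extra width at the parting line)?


Formula: taper = depth * tan(draft_angle)
tan(0.6 deg) = 0.0104724
taper = 158 mm * 0.0104724 = 1.6546 mm

Answer: 1.6546 mm


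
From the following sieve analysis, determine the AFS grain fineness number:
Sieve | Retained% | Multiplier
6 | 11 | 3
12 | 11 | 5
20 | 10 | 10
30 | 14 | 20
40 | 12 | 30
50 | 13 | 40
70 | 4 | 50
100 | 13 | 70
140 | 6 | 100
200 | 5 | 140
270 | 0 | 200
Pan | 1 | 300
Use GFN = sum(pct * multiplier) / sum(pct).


Formula: GFN = sum(pct * multiplier) / sum(pct)
sum(pct * multiplier) = 4058
sum(pct) = 100
GFN = 4058 / 100 = 40.58

Answer: 40.58


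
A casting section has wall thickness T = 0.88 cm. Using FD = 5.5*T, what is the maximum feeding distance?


Formula: FD = 5.5 * T  (riser feeding-distance rule)
FD = 5.5 * 0.88 cm = 4.8400 cm


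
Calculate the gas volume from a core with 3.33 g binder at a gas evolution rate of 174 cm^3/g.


Formula: V_gas = W_binder * gas_evolution_rate
V = 3.33 g * 174 cm^3/g = 579.4200 cm^3


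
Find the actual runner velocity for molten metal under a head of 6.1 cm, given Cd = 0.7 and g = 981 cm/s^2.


Formula: v = Cd * sqrt(2 * g * h)  (Torricelli with discharge coefficient)
2*g*h = 2 * 981 * 6.1 = 11968.2 cm^2/s^2
sqrt(11968.2) = 109.39927 cm/s
v = 0.7 * 109.39927 = 76.5795 cm/s


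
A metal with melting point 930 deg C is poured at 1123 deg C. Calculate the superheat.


Formula: Superheat = T_pour - T_melt
Superheat = 1123 - 930 = 193 deg C

193 deg C


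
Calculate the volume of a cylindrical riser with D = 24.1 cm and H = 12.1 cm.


Formula: V = pi * (D/2)^2 * H  (cylinder volume)
Radius = D/2 = 24.1/2 = 12.05 cm
V = pi * 12.05^2 * 12.1 = 5519.6220 cm^3

Answer: 5519.6220 cm^3


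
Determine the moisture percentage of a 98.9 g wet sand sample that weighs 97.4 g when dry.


Formula: MC = (W_wet - W_dry) / W_wet * 100
Water mass = 98.9 - 97.4 = 1.5 g
MC = 1.5 / 98.9 * 100 = 1.5167%

Answer: 1.5167%


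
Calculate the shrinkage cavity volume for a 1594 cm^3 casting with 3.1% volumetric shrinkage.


Formula: V_shrink = V_casting * shrinkage_pct / 100
V_shrink = 1594 cm^3 * 3.1 / 100 = 49.4140 cm^3


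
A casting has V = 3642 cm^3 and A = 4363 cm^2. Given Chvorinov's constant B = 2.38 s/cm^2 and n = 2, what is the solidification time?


Formula: t_s = B * (V/A)^n  (Chvorinov's rule, n=2)
Modulus M = V/A = 3642/4363 = 0.834747 cm
M^2 = 0.834747^2 = 0.696803 cm^2
t_s = 2.38 * 0.696803 = 1.6584 s

Answer: 1.6584 s


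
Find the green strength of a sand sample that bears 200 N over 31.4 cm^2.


Formula: Compressive Strength = Force / Area
Strength = 200 N / 31.4 cm^2 = 6.3694 N/cm^2

Answer: 6.3694 N/cm^2


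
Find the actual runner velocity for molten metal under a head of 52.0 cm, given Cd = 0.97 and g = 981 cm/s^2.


Formula: v = Cd * sqrt(2 * g * h)  (Torricelli with discharge coefficient)
2*g*h = 2 * 981 * 52.0 = 102024.0 cm^2/s^2
sqrt(102024.0) = 319.41196 cm/s
v = 0.97 * 319.41196 = 309.8296 cm/s


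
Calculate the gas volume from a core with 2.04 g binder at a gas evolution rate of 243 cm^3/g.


Formula: V_gas = W_binder * gas_evolution_rate
V = 2.04 g * 243 cm^3/g = 495.7200 cm^3


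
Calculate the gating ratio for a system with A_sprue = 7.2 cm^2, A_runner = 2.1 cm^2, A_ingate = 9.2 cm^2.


Sprue:Runner:Ingate = 1 : 2.1/7.2 : 9.2/7.2 = 1:0.29:1.28

Answer: 1:0.29:1.28


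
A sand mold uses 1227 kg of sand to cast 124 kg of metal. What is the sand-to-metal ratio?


Formula: Sand-to-Metal Ratio = W_sand / W_metal
Ratio = 1227 kg / 124 kg = 9.8952

9.8952


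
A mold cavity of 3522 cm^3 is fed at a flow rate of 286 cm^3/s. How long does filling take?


Formula: t_fill = V_mold / Q_flow
t = 3522 cm^3 / 286 cm^3/s = 12.3147 s


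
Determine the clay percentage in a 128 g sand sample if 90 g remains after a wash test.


Formula: Clay% = (W_total - W_washed) / W_total * 100
Clay mass = 128 - 90 = 38 g
Clay% = 38 / 128 * 100 = 29.6875%


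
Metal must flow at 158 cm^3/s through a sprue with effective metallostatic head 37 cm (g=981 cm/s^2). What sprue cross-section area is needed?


Formula: v = sqrt(2*g*h), A = Q/v
Velocity: v = sqrt(2 * 981 * 37) = sqrt(72594) = 269.4327 cm/s
Sprue area: A = Q / v = 158 / 269.4327 = 0.5864 cm^2


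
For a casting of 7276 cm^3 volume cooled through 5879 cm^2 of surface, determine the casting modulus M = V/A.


Formula: Casting Modulus M = V / A
M = 7276 cm^3 / 5879 cm^2 = 1.2376 cm

Answer: 1.2376 cm


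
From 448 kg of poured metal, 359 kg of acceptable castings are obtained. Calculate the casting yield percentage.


Formula: Casting Yield = (W_good / W_total) * 100
Yield = (359 kg / 448 kg) * 100 = 80.1339%

80.1339%


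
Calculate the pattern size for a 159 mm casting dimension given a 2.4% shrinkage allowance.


Formula: L_pattern = L_casting * (1 + shrinkage_rate/100)
Shrinkage factor = 1 + 2.4/100 = 1.024
L_pattern = 159 mm * 1.024 = 162.8160 mm

Final answer: 162.8160 mm


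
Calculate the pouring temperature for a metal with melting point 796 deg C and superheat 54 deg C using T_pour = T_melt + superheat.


Formula: T_pour = T_melt + Superheat
T_pour = 796 + 54 = 850 deg C

850 deg C


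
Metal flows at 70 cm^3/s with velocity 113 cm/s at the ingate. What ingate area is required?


Formula: A_ingate = Q / v  (continuity equation)
A = 70 cm^3/s / 113 cm/s = 0.6195 cm^2

0.6195 cm^2


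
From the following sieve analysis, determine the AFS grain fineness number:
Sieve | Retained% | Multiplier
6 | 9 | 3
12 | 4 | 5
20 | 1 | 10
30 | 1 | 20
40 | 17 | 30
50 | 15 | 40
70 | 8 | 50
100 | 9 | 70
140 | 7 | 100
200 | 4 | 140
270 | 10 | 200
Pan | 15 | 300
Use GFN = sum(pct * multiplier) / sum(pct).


Formula: GFN = sum(pct * multiplier) / sum(pct)
sum(pct * multiplier) = 9977
sum(pct) = 100
GFN = 9977 / 100 = 99.77


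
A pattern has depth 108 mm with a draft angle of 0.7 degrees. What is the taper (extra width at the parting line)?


Formula: taper = depth * tan(draft_angle)
tan(0.7 deg) = 0.0122179
taper = 108 mm * 0.0122179 = 1.3195 mm

Final answer: 1.3195 mm


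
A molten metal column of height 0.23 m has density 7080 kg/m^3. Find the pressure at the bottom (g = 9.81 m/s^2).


Formula: P = rho * g * h
rho * g = 7080 * 9.81 = 69454.8 N/m^3
P = 69454.8 * 0.23 = 15974.6040 Pa

15974.6040 Pa


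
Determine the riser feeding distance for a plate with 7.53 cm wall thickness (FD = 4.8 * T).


Formula: FD = 4.8 * T  (riser feeding-distance rule)
FD = 4.8 * 7.53 cm = 36.1440 cm


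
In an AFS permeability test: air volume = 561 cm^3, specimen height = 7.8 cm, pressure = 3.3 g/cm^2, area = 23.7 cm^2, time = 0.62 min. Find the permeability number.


Formula: Permeability Number P = (V * H) / (p * A * t)
Numerator: V * H = 561 * 7.8 = 4375.8
Denominator: p * A * t = 3.3 * 23.7 * 0.62 = 48.4902
P = 4375.8 / 48.4902 = 90.2409

Answer: 90.2409


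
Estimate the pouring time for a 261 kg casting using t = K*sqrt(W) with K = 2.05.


Formula: t = K * sqrt(W)
sqrt(W) = sqrt(261) = 16.15549
t = 2.05 * 16.15549 = 33.1188 s

Final answer: 33.1188 s


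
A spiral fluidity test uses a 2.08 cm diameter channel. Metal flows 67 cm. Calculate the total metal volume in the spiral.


Formula: V = pi * (d/2)^2 * L  (cylinder volume)
Radius = 2.08/2 = 1.04 cm
V = pi * 1.04^2 * 67 = 227.6624 cm^3

227.6624 cm^3


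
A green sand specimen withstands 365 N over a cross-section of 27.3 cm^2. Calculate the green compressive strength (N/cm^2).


Formula: Compressive Strength = Force / Area
Strength = 365 N / 27.3 cm^2 = 13.3700 N/cm^2

Final answer: 13.3700 N/cm^2


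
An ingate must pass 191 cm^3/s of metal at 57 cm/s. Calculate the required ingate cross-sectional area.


Formula: A_ingate = Q / v  (continuity equation)
A = 191 cm^3/s / 57 cm/s = 3.3509 cm^2

Final answer: 3.3509 cm^2


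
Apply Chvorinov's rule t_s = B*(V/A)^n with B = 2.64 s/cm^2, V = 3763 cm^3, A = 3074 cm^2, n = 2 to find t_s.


Formula: t_s = B * (V/A)^n  (Chvorinov's rule, n=2)
Modulus M = V/A = 3763/3074 = 1.224138 cm
M^2 = 1.224138^2 = 1.498514 cm^2
t_s = 2.64 * 1.498514 = 3.9561 s

3.9561 s


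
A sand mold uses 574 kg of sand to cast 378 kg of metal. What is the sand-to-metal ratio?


Formula: Sand-to-Metal Ratio = W_sand / W_metal
Ratio = 574 kg / 378 kg = 1.5185

Final answer: 1.5185


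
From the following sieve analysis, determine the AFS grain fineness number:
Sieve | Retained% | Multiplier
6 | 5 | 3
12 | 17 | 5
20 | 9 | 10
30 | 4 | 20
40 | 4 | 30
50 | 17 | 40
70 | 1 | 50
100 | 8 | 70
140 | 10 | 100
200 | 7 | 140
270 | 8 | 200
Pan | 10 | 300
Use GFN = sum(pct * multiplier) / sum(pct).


Formula: GFN = sum(pct * multiplier) / sum(pct)
sum(pct * multiplier) = 8260
sum(pct) = 100
GFN = 8260 / 100 = 82.60

Answer: 82.60


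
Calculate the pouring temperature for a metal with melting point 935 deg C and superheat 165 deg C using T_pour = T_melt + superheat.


Formula: T_pour = T_melt + Superheat
T_pour = 935 + 165 = 1100 deg C


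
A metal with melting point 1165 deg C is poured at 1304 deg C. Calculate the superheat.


Formula: Superheat = T_pour - T_melt
Superheat = 1304 - 1165 = 139 deg C

139 deg C


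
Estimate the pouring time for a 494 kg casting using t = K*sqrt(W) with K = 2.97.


Formula: t = K * sqrt(W)
sqrt(W) = sqrt(494) = 22.22611
t = 2.97 * 22.22611 = 66.0115 s

Final answer: 66.0115 s


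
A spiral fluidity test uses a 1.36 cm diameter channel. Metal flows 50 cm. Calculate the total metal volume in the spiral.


Formula: V = pi * (d/2)^2 * L  (cylinder volume)
Radius = 1.36/2 = 0.68 cm
V = pi * 0.68^2 * 50 = 72.6336 cm^3


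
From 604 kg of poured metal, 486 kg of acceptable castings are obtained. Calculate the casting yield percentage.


Formula: Casting Yield = (W_good / W_total) * 100
Yield = (486 kg / 604 kg) * 100 = 80.4636%


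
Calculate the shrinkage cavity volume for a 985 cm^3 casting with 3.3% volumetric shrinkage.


Formula: V_shrink = V_casting * shrinkage_pct / 100
V_shrink = 985 cm^3 * 3.3 / 100 = 32.5050 cm^3

32.5050 cm^3


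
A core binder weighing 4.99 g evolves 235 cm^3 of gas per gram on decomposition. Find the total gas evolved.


Formula: V_gas = W_binder * gas_evolution_rate
V = 4.99 g * 235 cm^3/g = 1172.6500 cm^3

Final answer: 1172.6500 cm^3


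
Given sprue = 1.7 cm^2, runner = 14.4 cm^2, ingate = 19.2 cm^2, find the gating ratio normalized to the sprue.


Sprue:Runner:Ingate = 1 : 14.4/1.7 : 19.2/1.7 = 1:8.47:11.29

1:8.47:11.29


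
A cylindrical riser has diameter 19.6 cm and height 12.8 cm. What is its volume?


Formula: V = pi * (D/2)^2 * H  (cylinder volume)
Radius = D/2 = 19.6/2 = 9.8 cm
V = pi * 9.8^2 * 12.8 = 3861.9975 cm^3


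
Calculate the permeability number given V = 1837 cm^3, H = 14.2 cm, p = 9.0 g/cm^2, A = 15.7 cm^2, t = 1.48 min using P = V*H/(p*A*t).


Formula: Permeability Number P = (V * H) / (p * A * t)
Numerator: V * H = 1837 * 14.2 = 26085.4
Denominator: p * A * t = 9.0 * 15.7 * 1.48 = 209.124
P = 26085.4 / 209.124 = 124.7365

124.7365


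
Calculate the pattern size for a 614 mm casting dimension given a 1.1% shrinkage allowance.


Formula: L_pattern = L_casting * (1 + shrinkage_rate/100)
Shrinkage factor = 1 + 1.1/100 = 1.011
L_pattern = 614 mm * 1.011 = 620.7540 mm

620.7540 mm


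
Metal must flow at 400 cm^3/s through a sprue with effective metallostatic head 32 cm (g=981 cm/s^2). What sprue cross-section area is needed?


Formula: v = sqrt(2*g*h), A = Q/v
Velocity: v = sqrt(2 * 981 * 32) = sqrt(62784) = 250.5674 cm/s
Sprue area: A = Q / v = 400 / 250.5674 = 1.5964 cm^2

Final answer: 1.5964 cm^2


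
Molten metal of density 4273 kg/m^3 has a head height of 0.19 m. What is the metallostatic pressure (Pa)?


Formula: P = rho * g * h
rho * g = 4273 * 9.81 = 41918.13 N/m^3
P = 41918.13 * 0.19 = 7964.4447 Pa


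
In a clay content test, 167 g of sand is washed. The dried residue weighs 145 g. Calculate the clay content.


Formula: Clay% = (W_total - W_washed) / W_total * 100
Clay mass = 167 - 145 = 22 g
Clay% = 22 / 167 * 100 = 13.1737%

Final answer: 13.1737%


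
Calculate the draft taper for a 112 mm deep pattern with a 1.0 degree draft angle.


Formula: taper = depth * tan(draft_angle)
tan(1.0 deg) = 0.0174551
taper = 112 mm * 0.0174551 = 1.9550 mm

Final answer: 1.9550 mm


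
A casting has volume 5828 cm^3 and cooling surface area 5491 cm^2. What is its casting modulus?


Formula: Casting Modulus M = V / A
M = 5828 cm^3 / 5491 cm^2 = 1.0614 cm


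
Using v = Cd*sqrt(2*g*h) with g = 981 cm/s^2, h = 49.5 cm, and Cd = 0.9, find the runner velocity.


Formula: v = Cd * sqrt(2 * g * h)  (Torricelli with discharge coefficient)
2*g*h = 2 * 981 * 49.5 = 97119.0 cm^2/s^2
sqrt(97119.0) = 311.63921 cm/s
v = 0.9 * 311.63921 = 280.4753 cm/s


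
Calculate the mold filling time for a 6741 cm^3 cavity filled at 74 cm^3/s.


Formula: t_fill = V_mold / Q_flow
t = 6741 cm^3 / 74 cm^3/s = 91.0946 s

Final answer: 91.0946 s


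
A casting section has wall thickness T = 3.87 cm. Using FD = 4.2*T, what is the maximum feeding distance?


Formula: FD = 4.2 * T  (riser feeding-distance rule)
FD = 4.2 * 3.87 cm = 16.2540 cm

16.2540 cm


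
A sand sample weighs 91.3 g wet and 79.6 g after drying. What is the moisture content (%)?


Formula: MC = (W_wet - W_dry) / W_wet * 100
Water mass = 91.3 - 79.6 = 11.7 g
MC = 11.7 / 91.3 * 100 = 12.8149%

Answer: 12.8149%


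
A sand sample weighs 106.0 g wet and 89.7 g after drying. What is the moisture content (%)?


Formula: MC = (W_wet - W_dry) / W_wet * 100
Water mass = 106.0 - 89.7 = 16.3 g
MC = 16.3 / 106.0 * 100 = 15.3774%


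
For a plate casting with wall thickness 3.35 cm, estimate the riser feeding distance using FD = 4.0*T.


Formula: FD = 4.0 * T  (riser feeding-distance rule)
FD = 4.0 * 3.35 cm = 13.4000 cm

Final answer: 13.4000 cm


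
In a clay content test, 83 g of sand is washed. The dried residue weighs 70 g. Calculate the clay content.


Formula: Clay% = (W_total - W_washed) / W_total * 100
Clay mass = 83 - 70 = 13 g
Clay% = 13 / 83 * 100 = 15.6627%

Final answer: 15.6627%


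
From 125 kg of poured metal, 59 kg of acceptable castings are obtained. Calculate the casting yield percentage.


Formula: Casting Yield = (W_good / W_total) * 100
Yield = (59 kg / 125 kg) * 100 = 47.2000%

47.2000%


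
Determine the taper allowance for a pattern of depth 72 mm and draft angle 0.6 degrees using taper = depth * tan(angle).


Formula: taper = depth * tan(draft_angle)
tan(0.6 deg) = 0.0104724
taper = 72 mm * 0.0104724 = 0.7540 mm

0.7540 mm


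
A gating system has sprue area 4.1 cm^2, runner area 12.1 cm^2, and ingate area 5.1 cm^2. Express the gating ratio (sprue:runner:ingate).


Sprue:Runner:Ingate = 1 : 12.1/4.1 : 5.1/4.1 = 1:2.95:1.24

Final answer: 1:2.95:1.24


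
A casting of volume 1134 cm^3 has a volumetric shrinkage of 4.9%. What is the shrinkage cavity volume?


Formula: V_shrink = V_casting * shrinkage_pct / 100
V_shrink = 1134 cm^3 * 4.9 / 100 = 55.5660 cm^3


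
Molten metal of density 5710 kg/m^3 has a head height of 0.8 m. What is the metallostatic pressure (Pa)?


Formula: P = rho * g * h
rho * g = 5710 * 9.81 = 56015.1 N/m^3
P = 56015.1 * 0.8 = 44812.0800 Pa

Final answer: 44812.0800 Pa


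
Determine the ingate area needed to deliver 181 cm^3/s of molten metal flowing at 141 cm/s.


Formula: A_ingate = Q / v  (continuity equation)
A = 181 cm^3/s / 141 cm/s = 1.2837 cm^2

1.2837 cm^2


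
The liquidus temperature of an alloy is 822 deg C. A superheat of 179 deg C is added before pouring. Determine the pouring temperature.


Formula: T_pour = T_melt + Superheat
T_pour = 822 + 179 = 1001 deg C


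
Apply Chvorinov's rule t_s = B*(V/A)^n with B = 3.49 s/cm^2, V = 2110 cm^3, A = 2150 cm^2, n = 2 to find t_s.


Formula: t_s = B * (V/A)^n  (Chvorinov's rule, n=2)
Modulus M = V/A = 2110/2150 = 0.981395 cm
M^2 = 0.981395^2 = 0.963136 cm^2
t_s = 3.49 * 0.963136 = 3.3613 s

Answer: 3.3613 s


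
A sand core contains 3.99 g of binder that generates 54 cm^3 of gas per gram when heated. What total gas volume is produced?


Formula: V_gas = W_binder * gas_evolution_rate
V = 3.99 g * 54 cm^3/g = 215.4600 cm^3


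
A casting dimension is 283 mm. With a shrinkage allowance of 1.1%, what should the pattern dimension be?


Formula: L_pattern = L_casting * (1 + shrinkage_rate/100)
Shrinkage factor = 1 + 1.1/100 = 1.011
L_pattern = 283 mm * 1.011 = 286.1130 mm


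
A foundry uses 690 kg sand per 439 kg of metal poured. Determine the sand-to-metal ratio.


Formula: Sand-to-Metal Ratio = W_sand / W_metal
Ratio = 690 kg / 439 kg = 1.5718


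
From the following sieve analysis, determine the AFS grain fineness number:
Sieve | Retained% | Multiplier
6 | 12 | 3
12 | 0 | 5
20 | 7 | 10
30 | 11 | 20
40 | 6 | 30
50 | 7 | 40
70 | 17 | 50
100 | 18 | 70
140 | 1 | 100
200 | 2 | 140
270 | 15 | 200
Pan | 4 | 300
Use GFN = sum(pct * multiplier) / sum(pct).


Formula: GFN = sum(pct * multiplier) / sum(pct)
sum(pct * multiplier) = 7476
sum(pct) = 100
GFN = 7476 / 100 = 74.76

74.76


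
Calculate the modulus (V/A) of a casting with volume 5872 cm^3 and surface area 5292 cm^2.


Formula: Casting Modulus M = V / A
M = 5872 cm^3 / 5292 cm^2 = 1.1096 cm


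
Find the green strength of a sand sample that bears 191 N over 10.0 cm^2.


Formula: Compressive Strength = Force / Area
Strength = 191 N / 10.0 cm^2 = 19.1000 N/cm^2

19.1000 N/cm^2


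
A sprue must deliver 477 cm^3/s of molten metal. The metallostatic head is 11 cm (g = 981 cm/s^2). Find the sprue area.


Formula: v = sqrt(2*g*h), A = Q/v
Velocity: v = sqrt(2 * 981 * 11) = sqrt(21582) = 146.9081 cm/s
Sprue area: A = Q / v = 477 / 146.9081 = 3.2469 cm^2


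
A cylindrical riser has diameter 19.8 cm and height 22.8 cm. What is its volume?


Formula: V = pi * (D/2)^2 * H  (cylinder volume)
Radius = D/2 = 19.8/2 = 9.9 cm
V = pi * 9.9^2 * 22.8 = 7020.2909 cm^3

7020.2909 cm^3


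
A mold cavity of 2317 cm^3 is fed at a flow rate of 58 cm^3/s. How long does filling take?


Formula: t_fill = V_mold / Q_flow
t = 2317 cm^3 / 58 cm^3/s = 39.9483 s

Answer: 39.9483 s


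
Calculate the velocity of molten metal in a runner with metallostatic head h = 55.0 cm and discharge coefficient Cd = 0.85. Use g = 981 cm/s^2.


Formula: v = Cd * sqrt(2 * g * h)  (Torricelli with discharge coefficient)
2*g*h = 2 * 981 * 55.0 = 107910.0 cm^2/s^2
sqrt(107910.0) = 328.49658 cm/s
v = 0.85 * 328.49658 = 279.2221 cm/s

Answer: 279.2221 cm/s


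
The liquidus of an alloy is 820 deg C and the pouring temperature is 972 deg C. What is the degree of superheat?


Formula: Superheat = T_pour - T_melt
Superheat = 972 - 820 = 152 deg C

Answer: 152 deg C


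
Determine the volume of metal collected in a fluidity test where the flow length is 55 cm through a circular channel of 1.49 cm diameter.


Formula: V = pi * (d/2)^2 * L  (cylinder volume)
Radius = 1.49/2 = 0.745 cm
V = pi * 0.745^2 * 55 = 95.9014 cm^3

Answer: 95.9014 cm^3


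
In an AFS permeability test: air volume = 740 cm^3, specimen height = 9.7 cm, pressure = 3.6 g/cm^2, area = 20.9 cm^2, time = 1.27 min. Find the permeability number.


Formula: Permeability Number P = (V * H) / (p * A * t)
Numerator: V * H = 740 * 9.7 = 7178.0
Denominator: p * A * t = 3.6 * 20.9 * 1.27 = 95.5548
P = 7178.0 / 95.5548 = 75.1192

Final answer: 75.1192


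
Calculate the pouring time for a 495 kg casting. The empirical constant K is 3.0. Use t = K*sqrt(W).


Formula: t = K * sqrt(W)
sqrt(W) = sqrt(495) = 22.24860
t = 3.0 * 22.24860 = 66.7458 s

Final answer: 66.7458 s


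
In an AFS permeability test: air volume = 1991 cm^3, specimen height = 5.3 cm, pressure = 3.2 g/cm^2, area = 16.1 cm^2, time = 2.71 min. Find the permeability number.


Formula: Permeability Number P = (V * H) / (p * A * t)
Numerator: V * H = 1991 * 5.3 = 10552.3
Denominator: p * A * t = 3.2 * 16.1 * 2.71 = 139.6192
P = 10552.3 / 139.6192 = 75.5791


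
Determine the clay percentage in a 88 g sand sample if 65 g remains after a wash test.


Formula: Clay% = (W_total - W_washed) / W_total * 100
Clay mass = 88 - 65 = 23 g
Clay% = 23 / 88 * 100 = 26.1364%

Answer: 26.1364%


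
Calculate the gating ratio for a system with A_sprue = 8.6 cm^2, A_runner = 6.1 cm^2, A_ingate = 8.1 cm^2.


Sprue:Runner:Ingate = 1 : 6.1/8.6 : 8.1/8.6 = 1:0.71:0.94

1:0.71:0.94


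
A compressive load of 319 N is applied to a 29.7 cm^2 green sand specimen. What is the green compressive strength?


Formula: Compressive Strength = Force / Area
Strength = 319 N / 29.7 cm^2 = 10.7407 N/cm^2


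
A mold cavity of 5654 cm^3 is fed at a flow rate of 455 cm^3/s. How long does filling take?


Formula: t_fill = V_mold / Q_flow
t = 5654 cm^3 / 455 cm^3/s = 12.4264 s

12.4264 s


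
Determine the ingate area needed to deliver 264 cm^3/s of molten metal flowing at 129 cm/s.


Formula: A_ingate = Q / v  (continuity equation)
A = 264 cm^3/s / 129 cm/s = 2.0465 cm^2

Final answer: 2.0465 cm^2


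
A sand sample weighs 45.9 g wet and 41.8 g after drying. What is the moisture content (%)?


Formula: MC = (W_wet - W_dry) / W_wet * 100
Water mass = 45.9 - 41.8 = 4.1 g
MC = 4.1 / 45.9 * 100 = 8.9325%

8.9325%


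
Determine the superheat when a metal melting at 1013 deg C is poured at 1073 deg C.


Formula: Superheat = T_pour - T_melt
Superheat = 1073 - 1013 = 60 deg C

60 deg C


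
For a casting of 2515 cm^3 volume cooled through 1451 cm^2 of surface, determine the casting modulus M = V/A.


Formula: Casting Modulus M = V / A
M = 2515 cm^3 / 1451 cm^2 = 1.7333 cm


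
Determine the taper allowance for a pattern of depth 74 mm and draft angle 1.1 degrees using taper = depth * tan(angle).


Formula: taper = depth * tan(draft_angle)
tan(1.1 deg) = 0.0192010
taper = 74 mm * 0.0192010 = 1.4209 mm

Answer: 1.4209 mm


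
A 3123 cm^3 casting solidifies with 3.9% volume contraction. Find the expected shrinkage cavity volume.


Formula: V_shrink = V_casting * shrinkage_pct / 100
V_shrink = 3123 cm^3 * 3.9 / 100 = 121.7970 cm^3


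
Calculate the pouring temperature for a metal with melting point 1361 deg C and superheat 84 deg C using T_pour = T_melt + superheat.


Formula: T_pour = T_melt + Superheat
T_pour = 1361 + 84 = 1445 deg C

Answer: 1445 deg C


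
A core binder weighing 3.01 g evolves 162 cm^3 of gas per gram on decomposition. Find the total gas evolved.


Formula: V_gas = W_binder * gas_evolution_rate
V = 3.01 g * 162 cm^3/g = 487.6200 cm^3

Final answer: 487.6200 cm^3


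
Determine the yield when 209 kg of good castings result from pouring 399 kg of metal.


Formula: Casting Yield = (W_good / W_total) * 100
Yield = (209 kg / 399 kg) * 100 = 52.3810%

Final answer: 52.3810%


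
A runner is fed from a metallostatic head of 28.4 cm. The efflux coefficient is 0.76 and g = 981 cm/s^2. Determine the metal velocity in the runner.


Formula: v = Cd * sqrt(2 * g * h)  (Torricelli with discharge coefficient)
2*g*h = 2 * 981 * 28.4 = 55720.8 cm^2/s^2
sqrt(55720.8) = 236.05254 cm/s
v = 0.76 * 236.05254 = 179.3999 cm/s


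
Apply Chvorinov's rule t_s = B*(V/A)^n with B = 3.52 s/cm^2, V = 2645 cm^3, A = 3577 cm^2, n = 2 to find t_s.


Formula: t_s = B * (V/A)^n  (Chvorinov's rule, n=2)
Modulus M = V/A = 2645/3577 = 0.739446 cm
M^2 = 0.739446^2 = 0.546780 cm^2
t_s = 3.52 * 0.546780 = 1.9247 s

Answer: 1.9247 s


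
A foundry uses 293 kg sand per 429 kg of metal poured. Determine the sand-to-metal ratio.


Formula: Sand-to-Metal Ratio = W_sand / W_metal
Ratio = 293 kg / 429 kg = 0.6830

Answer: 0.6830


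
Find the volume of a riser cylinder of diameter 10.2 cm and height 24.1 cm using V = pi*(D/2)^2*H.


Formula: V = pi * (D/2)^2 * H  (cylinder volume)
Radius = D/2 = 10.2/2 = 5.1 cm
V = pi * 5.1^2 * 24.1 = 1969.2791 cm^3

Final answer: 1969.2791 cm^3


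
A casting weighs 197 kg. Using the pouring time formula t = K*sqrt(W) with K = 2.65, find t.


Formula: t = K * sqrt(W)
sqrt(W) = sqrt(197) = 14.03567
t = 2.65 * 14.03567 = 37.1945 s

Final answer: 37.1945 s


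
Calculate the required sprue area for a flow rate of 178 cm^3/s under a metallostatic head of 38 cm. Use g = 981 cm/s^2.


Formula: v = sqrt(2*g*h), A = Q/v
Velocity: v = sqrt(2 * 981 * 38) = sqrt(74556) = 273.0494 cm/s
Sprue area: A = Q / v = 178 / 273.0494 = 0.6519 cm^2

Answer: 0.6519 cm^2


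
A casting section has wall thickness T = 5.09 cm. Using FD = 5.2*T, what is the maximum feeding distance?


Formula: FD = 5.2 * T  (riser feeding-distance rule)
FD = 5.2 * 5.09 cm = 26.4680 cm


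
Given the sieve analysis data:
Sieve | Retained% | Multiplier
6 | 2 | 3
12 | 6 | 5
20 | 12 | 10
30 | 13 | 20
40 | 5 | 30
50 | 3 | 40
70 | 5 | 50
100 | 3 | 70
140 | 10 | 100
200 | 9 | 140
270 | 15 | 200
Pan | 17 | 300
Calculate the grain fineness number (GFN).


Formula: GFN = sum(pct * multiplier) / sum(pct)
sum(pct * multiplier) = 11506
sum(pct) = 100
GFN = 11506 / 100 = 115.06

Final answer: 115.06


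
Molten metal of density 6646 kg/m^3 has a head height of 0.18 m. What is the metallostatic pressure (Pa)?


Formula: P = rho * g * h
rho * g = 6646 * 9.81 = 65197.26 N/m^3
P = 65197.26 * 0.18 = 11735.5068 Pa

Final answer: 11735.5068 Pa


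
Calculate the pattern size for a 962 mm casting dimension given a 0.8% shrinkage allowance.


Formula: L_pattern = L_casting * (1 + shrinkage_rate/100)
Shrinkage factor = 1 + 0.8/100 = 1.008
L_pattern = 962 mm * 1.008 = 969.6960 mm

Final answer: 969.6960 mm


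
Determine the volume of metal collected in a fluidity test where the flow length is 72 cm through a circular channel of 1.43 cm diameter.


Formula: V = pi * (d/2)^2 * L  (cylinder volume)
Radius = 1.43/2 = 0.715 cm
V = pi * 0.715^2 * 72 = 115.6364 cm^3

Answer: 115.6364 cm^3


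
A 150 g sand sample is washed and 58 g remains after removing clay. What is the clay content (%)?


Formula: Clay% = (W_total - W_washed) / W_total * 100
Clay mass = 150 - 58 = 92 g
Clay% = 92 / 150 * 100 = 61.3333%


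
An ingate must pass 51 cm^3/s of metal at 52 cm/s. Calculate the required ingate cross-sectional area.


Formula: A_ingate = Q / v  (continuity equation)
A = 51 cm^3/s / 52 cm/s = 0.9808 cm^2

Answer: 0.9808 cm^2


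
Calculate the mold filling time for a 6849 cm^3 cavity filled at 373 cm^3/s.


Formula: t_fill = V_mold / Q_flow
t = 6849 cm^3 / 373 cm^3/s = 18.3619 s

Answer: 18.3619 s


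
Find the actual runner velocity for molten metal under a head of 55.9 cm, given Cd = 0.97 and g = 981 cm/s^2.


Formula: v = Cd * sqrt(2 * g * h)  (Torricelli with discharge coefficient)
2*g*h = 2 * 981 * 55.9 = 109675.8 cm^2/s^2
sqrt(109675.8) = 331.17337 cm/s
v = 0.97 * 331.17337 = 321.2382 cm/s

Answer: 321.2382 cm/s


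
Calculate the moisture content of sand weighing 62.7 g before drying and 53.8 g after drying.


Formula: MC = (W_wet - W_dry) / W_wet * 100
Water mass = 62.7 - 53.8 = 8.9 g
MC = 8.9 / 62.7 * 100 = 14.1946%

Answer: 14.1946%


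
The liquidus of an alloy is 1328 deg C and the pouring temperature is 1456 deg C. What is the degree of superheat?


Formula: Superheat = T_pour - T_melt
Superheat = 1456 - 1328 = 128 deg C


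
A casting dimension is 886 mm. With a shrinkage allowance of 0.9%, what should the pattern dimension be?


Formula: L_pattern = L_casting * (1 + shrinkage_rate/100)
Shrinkage factor = 1 + 0.9/100 = 1.009
L_pattern = 886 mm * 1.009 = 893.9740 mm


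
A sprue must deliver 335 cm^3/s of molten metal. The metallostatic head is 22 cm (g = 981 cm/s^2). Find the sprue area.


Formula: v = sqrt(2*g*h), A = Q/v
Velocity: v = sqrt(2 * 981 * 22) = sqrt(43164) = 207.7595 cm/s
Sprue area: A = Q / v = 335 / 207.7595 = 1.6124 cm^2


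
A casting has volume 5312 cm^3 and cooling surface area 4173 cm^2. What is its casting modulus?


Formula: Casting Modulus M = V / A
M = 5312 cm^3 / 4173 cm^2 = 1.2729 cm


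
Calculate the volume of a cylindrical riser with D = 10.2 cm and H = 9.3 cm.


Formula: V = pi * (D/2)^2 * H  (cylinder volume)
Radius = D/2 = 10.2/2 = 5.1 cm
V = pi * 5.1^2 * 9.3 = 759.9293 cm^3


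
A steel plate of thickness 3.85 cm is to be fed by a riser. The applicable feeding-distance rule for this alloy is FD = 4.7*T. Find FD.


Formula: FD = 4.7 * T  (riser feeding-distance rule)
FD = 4.7 * 3.85 cm = 18.0950 cm

Final answer: 18.0950 cm
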